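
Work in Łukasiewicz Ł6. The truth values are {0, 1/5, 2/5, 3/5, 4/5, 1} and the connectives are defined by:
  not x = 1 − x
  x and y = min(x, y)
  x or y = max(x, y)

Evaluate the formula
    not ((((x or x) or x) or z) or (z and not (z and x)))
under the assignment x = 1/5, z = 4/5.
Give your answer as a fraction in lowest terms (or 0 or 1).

x or x = 1/5 or 1/5 = 1/5
(x or x) or x = 1/5 or 1/5 = 1/5
((x or x) or x) or z = 1/5 or 4/5 = 4/5
z and x = 4/5 and 1/5 = 1/5
not (z and x) = not 1/5 = 4/5
z and not (z and x) = 4/5 and 4/5 = 4/5
(((x or x) or x) or z) or (z and not (z and x)) = 4/5 or 4/5 = 4/5
not ((((x or x) or x) or z) or (z and not (z and x))) = not 4/5 = 1/5

1/5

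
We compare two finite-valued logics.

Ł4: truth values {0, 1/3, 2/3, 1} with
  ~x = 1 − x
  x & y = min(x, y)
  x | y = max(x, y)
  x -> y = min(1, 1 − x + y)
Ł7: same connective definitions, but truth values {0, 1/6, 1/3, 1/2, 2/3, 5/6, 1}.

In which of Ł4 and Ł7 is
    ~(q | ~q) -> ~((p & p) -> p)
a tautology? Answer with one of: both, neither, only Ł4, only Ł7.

neither

In Ł4: at p = 0, q = 1/3 the value is 2/3 — not a tautology.
In Ł7: at p = 0, q = 1/6 the value is 5/6 — not a tautology.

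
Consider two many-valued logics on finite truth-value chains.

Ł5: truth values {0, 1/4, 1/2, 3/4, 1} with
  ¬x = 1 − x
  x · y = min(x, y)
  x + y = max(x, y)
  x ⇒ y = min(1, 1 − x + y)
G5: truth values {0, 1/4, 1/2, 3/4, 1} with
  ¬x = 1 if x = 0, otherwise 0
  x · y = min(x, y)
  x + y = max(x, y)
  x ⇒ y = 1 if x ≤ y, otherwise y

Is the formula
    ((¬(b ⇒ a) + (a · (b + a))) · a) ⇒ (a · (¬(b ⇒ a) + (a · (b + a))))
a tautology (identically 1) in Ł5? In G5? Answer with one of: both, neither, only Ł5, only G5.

In Ł5: every assignment gives 1 — tautology.
In G5: every assignment gives 1 — tautology.

both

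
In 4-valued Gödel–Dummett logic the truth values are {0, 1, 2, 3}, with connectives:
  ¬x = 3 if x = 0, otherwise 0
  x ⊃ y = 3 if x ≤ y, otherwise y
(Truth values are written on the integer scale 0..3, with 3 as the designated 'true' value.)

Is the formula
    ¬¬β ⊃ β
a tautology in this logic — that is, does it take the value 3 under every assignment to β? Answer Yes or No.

Counterexample: take β = 1.
¬β = ¬1 = 0
¬¬β = ¬0 = 3
¬¬β ⊃ β = 3 ⊃ 1 = 1
This gives 1 ≠ 3.

No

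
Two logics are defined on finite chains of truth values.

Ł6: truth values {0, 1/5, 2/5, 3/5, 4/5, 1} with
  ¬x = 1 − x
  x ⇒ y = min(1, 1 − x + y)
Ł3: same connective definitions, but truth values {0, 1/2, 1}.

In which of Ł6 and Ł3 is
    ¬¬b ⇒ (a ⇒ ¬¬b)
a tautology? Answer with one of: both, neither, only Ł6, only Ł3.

both

In Ł6: every assignment gives 1 — tautology.
In Ł3: every assignment gives 1 — tautology.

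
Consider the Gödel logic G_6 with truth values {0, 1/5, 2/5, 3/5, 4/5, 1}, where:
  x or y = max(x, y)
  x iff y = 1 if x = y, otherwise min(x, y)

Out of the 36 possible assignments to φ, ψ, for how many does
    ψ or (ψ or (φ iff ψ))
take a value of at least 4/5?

16

value 1: 11 assignments (counts)
value 4/5: 5 assignments (counts)
value 3/5: 5 assignments
value 2/5: 5 assignments
value 1/5: 5 assignments
value 0: 5 assignments
So 16 of the 36 assignments meet the threshold.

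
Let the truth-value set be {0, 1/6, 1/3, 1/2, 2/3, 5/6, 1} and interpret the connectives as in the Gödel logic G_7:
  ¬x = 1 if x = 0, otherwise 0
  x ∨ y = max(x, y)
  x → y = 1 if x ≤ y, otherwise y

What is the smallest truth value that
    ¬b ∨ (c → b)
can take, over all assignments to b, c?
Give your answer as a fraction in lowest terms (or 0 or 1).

1/6

Take b = 1/6, c = 1/3:
¬b = ¬1/6 = 0
c → b = 1/3 → 1/6 = 1/6
¬b ∨ (c → b) = 0 ∨ 1/6 = 1/6
No assignment yields a value below 1/6, so this is the minimum.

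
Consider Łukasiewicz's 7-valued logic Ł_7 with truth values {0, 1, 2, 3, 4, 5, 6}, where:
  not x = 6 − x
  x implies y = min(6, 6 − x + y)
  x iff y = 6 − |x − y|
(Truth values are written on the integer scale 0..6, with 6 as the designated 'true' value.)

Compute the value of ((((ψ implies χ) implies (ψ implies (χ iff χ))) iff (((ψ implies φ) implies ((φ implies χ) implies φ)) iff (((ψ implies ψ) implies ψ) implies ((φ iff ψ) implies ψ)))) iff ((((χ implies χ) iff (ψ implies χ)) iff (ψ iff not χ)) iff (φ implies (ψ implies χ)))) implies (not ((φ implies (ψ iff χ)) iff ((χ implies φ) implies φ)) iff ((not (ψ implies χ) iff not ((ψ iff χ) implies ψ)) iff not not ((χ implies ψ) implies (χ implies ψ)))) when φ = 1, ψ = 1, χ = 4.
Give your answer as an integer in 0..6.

6

ψ implies χ = 1 implies 4 = 6
χ iff χ = 4 iff 4 = 6
ψ implies (χ iff χ) = 1 implies 6 = 6
(ψ implies χ) implies (ψ implies (χ iff χ)) = 6 implies 6 = 6
ψ implies φ = 1 implies 1 = 6
φ implies χ = 1 implies 4 = 6
(φ implies χ) implies φ = 6 implies 1 = 1
(ψ implies φ) implies ((φ implies χ) implies φ) = 6 implies 1 = 1
ψ implies ψ = 1 implies 1 = 6
(ψ implies ψ) implies ψ = 6 implies 1 = 1
φ iff ψ = 1 iff 1 = 6
(φ iff ψ) implies ψ = 6 implies 1 = 1
((ψ implies ψ) implies ψ) implies ((φ iff ψ) implies ψ) = 1 implies 1 = 6
((ψ implies φ) implies ((φ implies χ) implies φ)) iff (((ψ implies ψ) implies ψ) implies ((φ iff ψ) implies ψ)) = 1 iff 6 = 1
((ψ implies χ) implies (ψ implies (χ iff χ))) iff (((ψ implies φ) implies ((φ implies χ) implies φ)) iff (((ψ implies ψ) implies ψ) implies ((φ iff ψ) implies ψ))) = 6 iff 1 = 1
χ implies χ = 4 implies 4 = 6
ψ implies χ = 1 implies 4 = 6
(χ implies χ) iff (ψ implies χ) = 6 iff 6 = 6
not χ = not 4 = 2
ψ iff not χ = 1 iff 2 = 5
((χ implies χ) iff (ψ implies χ)) iff (ψ iff not χ) = 6 iff 5 = 5
ψ implies χ = 1 implies 4 = 6
φ implies (ψ implies χ) = 1 implies 6 = 6
(((χ implies χ) iff (ψ implies χ)) iff (ψ iff not χ)) iff (φ implies (ψ implies χ)) = 5 iff 6 = 5
(((ψ implies χ) implies (ψ implies (χ iff χ))) iff (((ψ implies φ) implies ((φ implies χ) implies φ)) iff (((ψ implies ψ) implies ψ) implies ((φ iff ψ) implies ψ)))) iff ((((χ implies χ) iff (ψ implies χ)) iff (ψ iff not χ)) iff (φ implies (ψ implies χ))) = 1 iff 5 = 2
ψ iff χ = 1 iff 4 = 3
φ implies (ψ iff χ) = 1 implies 3 = 6
χ implies φ = 4 implies 1 = 3
(χ implies φ) implies φ = 3 implies 1 = 4
(φ implies (ψ iff χ)) iff ((χ implies φ) implies φ) = 6 iff 4 = 4
not ((φ implies (ψ iff χ)) iff ((χ implies φ) implies φ)) = not 4 = 2
ψ implies χ = 1 implies 4 = 6
not (ψ implies χ) = not 6 = 0
ψ iff χ = 1 iff 4 = 3
(ψ iff χ) implies ψ = 3 implies 1 = 4
not ((ψ iff χ) implies ψ) = not 4 = 2
not (ψ implies χ) iff not ((ψ iff χ) implies ψ) = 0 iff 2 = 4
χ implies ψ = 4 implies 1 = 3
χ implies ψ = 4 implies 1 = 3
(χ implies ψ) implies (χ implies ψ) = 3 implies 3 = 6
not ((χ implies ψ) implies (χ implies ψ)) = not 6 = 0
not not ((χ implies ψ) implies (χ implies ψ)) = not 0 = 6
(not (ψ implies χ) iff not ((ψ iff χ) implies ψ)) iff not not ((χ implies ψ) implies (χ implies ψ)) = 4 iff 6 = 4
not ((φ implies (ψ iff χ)) iff ((χ implies φ) implies φ)) iff ((not (ψ implies χ) iff not ((ψ iff χ) implies ψ)) iff not not ((χ implies ψ) implies (χ implies ψ))) = 2 iff 4 = 4
((((ψ implies χ) implies (ψ implies (χ iff χ))) iff (((ψ implies φ) implies ((φ implies χ) implies φ)) iff (((ψ implies ψ) implies ψ) implies ((φ iff ψ) implies ψ)))) iff ((((χ implies χ) iff (ψ implies χ)) iff (ψ iff not χ)) iff (φ implies (ψ implies χ)))) implies (not ((φ implies (ψ iff χ)) iff ((χ implies φ) implies φ)) iff ((not (ψ implies χ) iff not ((ψ iff χ) implies ψ)) iff not not ((χ implies ψ) implies (χ implies ψ)))) = 2 implies 4 = 6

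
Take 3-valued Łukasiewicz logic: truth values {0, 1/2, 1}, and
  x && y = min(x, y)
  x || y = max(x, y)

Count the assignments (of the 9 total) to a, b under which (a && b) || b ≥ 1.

3

a = 0, b = 0 ↦ 0  <
a = 0, b = 1/2 ↦ 1/2  <
a = 0, b = 1 ↦ 1  ≥
a = 1/2, b = 0 ↦ 0  <
a = 1/2, b = 1/2 ↦ 1/2  <
a = 1/2, b = 1 ↦ 1  ≥
a = 1, b = 0 ↦ 0  <
a = 1, b = 1/2 ↦ 1/2  <
a = 1, b = 1 ↦ 1  ≥
So 3 of the 9 assignments meet the threshold.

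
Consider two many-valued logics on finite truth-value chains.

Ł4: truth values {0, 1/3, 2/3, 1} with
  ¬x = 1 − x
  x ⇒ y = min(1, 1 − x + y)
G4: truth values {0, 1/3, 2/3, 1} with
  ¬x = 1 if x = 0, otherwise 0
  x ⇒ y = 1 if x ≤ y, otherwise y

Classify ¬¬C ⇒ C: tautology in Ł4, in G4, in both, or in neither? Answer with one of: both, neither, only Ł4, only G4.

In Ł4: every assignment gives 1 — tautology.
In G4: at C = 1/3 the value is 1/3 — not a tautology.

only Ł4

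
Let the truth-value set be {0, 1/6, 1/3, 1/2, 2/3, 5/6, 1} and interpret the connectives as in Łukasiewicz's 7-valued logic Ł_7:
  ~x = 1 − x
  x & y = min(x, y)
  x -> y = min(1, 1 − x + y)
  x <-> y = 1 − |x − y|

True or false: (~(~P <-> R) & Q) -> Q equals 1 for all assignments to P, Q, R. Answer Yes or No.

Yes

At P = 1/3, Q = 1/3, R = 1/3, for instance:
~P = ~1/3 = 2/3
~P <-> R = 2/3 <-> 1/3 = 2/3
~(~P <-> R) = ~2/3 = 1/3
~(~P <-> R) & Q = 1/3 & 1/3 = 1/3
(~(~P <-> R) & Q) -> Q = 1/3 -> 1/3 = 1
and checking the remaining 342 assignments likewise gives ≥ 1 in every case.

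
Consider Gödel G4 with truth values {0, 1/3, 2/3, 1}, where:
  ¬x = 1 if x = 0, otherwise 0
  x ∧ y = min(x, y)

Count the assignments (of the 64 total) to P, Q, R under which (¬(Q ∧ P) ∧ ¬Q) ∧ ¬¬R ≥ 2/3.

value 1: 12 assignments (counts)
value 0: 52 assignments
So 12 of the 64 assignments meet the threshold.

12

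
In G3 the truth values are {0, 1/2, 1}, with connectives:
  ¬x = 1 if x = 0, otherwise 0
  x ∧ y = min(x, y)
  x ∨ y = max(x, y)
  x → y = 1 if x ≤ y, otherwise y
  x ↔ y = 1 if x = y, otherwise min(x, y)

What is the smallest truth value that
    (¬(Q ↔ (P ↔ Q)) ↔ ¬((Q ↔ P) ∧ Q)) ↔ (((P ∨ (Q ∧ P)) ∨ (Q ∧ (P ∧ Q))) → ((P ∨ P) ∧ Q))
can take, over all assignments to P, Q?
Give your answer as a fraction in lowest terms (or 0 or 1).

1/2

Take P = 1, Q = 1/2:
P ↔ Q = 1 ↔ 1/2 = 1/2
Q ↔ (P ↔ Q) = 1/2 ↔ 1/2 = 1
¬(Q ↔ (P ↔ Q)) = ¬1 = 0
Q ↔ P = 1/2 ↔ 1 = 1/2
(Q ↔ P) ∧ Q = 1/2 ∧ 1/2 = 1/2
¬((Q ↔ P) ∧ Q) = ¬1/2 = 0
¬(Q ↔ (P ↔ Q)) ↔ ¬((Q ↔ P) ∧ Q) = 0 ↔ 0 = 1
Q ∧ P = 1/2 ∧ 1 = 1/2
P ∨ (Q ∧ P) = 1 ∨ 1/2 = 1
P ∧ Q = 1 ∧ 1/2 = 1/2
Q ∧ (P ∧ Q) = 1/2 ∧ 1/2 = 1/2
(P ∨ (Q ∧ P)) ∨ (Q ∧ (P ∧ Q)) = 1 ∨ 1/2 = 1
P ∨ P = 1 ∨ 1 = 1
(P ∨ P) ∧ Q = 1 ∧ 1/2 = 1/2
((P ∨ (Q ∧ P)) ∨ (Q ∧ (P ∧ Q))) → ((P ∨ P) ∧ Q) = 1 → 1/2 = 1/2
(¬(Q ↔ (P ↔ Q)) ↔ ¬((Q ↔ P) ∧ Q)) ↔ (((P ∨ (Q ∧ P)) ∨ (Q ∧ (P ∧ Q))) → ((P ∨ P) ∧ Q)) = 1 ↔ 1/2 = 1/2
No assignment yields a value below 1/2, so this is the minimum.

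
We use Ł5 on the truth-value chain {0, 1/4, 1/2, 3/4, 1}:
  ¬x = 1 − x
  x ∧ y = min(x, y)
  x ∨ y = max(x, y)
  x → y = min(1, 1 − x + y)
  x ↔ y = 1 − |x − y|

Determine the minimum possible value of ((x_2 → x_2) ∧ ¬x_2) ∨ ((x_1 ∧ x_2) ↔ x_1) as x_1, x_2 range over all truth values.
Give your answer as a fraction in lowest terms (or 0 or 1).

Take x_1 = 1, x_2 = 1/2:
x_2 → x_2 = 1/2 → 1/2 = 1
¬x_2 = ¬1/2 = 1/2
(x_2 → x_2) ∧ ¬x_2 = 1 ∧ 1/2 = 1/2
x_1 ∧ x_2 = 1 ∧ 1/2 = 1/2
(x_1 ∧ x_2) ↔ x_1 = 1/2 ↔ 1 = 1/2
((x_2 → x_2) ∧ ¬x_2) ∨ ((x_1 ∧ x_2) ↔ x_1) = 1/2 ∨ 1/2 = 1/2
No assignment yields a value below 1/2, so this is the minimum.

1/2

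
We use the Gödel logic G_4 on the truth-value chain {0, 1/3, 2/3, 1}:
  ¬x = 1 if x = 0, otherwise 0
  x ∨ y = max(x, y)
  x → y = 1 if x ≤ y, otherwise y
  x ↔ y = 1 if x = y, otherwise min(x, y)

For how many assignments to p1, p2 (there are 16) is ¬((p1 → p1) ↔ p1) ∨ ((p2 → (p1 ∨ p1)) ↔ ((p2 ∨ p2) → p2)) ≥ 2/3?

14

p1 = 0, p2 = 0 ↦ 1  ≥
p1 = 0, p2 = 1/3 ↦ 1  ≥
p1 = 0, p2 = 2/3 ↦ 1  ≥
p1 = 0, p2 = 1 ↦ 1  ≥
p1 = 1/3, p2 = 0 ↦ 1  ≥
p1 = 1/3, p2 = 1/3 ↦ 1  ≥
p1 = 1/3, p2 = 2/3 ↦ 1/3  <
p1 = 1/3, p2 = 1 ↦ 1/3  <
p1 = 2/3, p2 = 0 ↦ 1  ≥
p1 = 2/3, p2 = 1/3 ↦ 1  ≥
p1 = 2/3, p2 = 2/3 ↦ 1  ≥
p1 = 2/3, p2 = 1 ↦ 2/3  ≥
p1 = 1, p2 = 0 ↦ 1  ≥
p1 = 1, p2 = 1/3 ↦ 1  ≥
p1 = 1, p2 = 2/3 ↦ 1  ≥
p1 = 1, p2 = 1 ↦ 1  ≥
So 14 of the 16 assignments meet the threshold.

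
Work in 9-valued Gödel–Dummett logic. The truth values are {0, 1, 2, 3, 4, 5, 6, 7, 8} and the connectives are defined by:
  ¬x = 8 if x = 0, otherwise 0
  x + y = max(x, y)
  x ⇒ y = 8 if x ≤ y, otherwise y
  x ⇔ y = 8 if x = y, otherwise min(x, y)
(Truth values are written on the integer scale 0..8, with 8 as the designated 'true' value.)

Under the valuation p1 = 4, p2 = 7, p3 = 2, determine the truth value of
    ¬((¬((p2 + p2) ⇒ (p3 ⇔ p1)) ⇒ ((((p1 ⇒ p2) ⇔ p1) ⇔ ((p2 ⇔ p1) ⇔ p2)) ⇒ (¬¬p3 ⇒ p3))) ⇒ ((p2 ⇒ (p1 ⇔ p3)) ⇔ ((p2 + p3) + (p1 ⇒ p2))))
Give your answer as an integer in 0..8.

p2 + p2 = 7 + 7 = 7
p3 ⇔ p1 = 2 ⇔ 4 = 2
(p2 + p2) ⇒ (p3 ⇔ p1) = 7 ⇒ 2 = 2
¬((p2 + p2) ⇒ (p3 ⇔ p1)) = ¬2 = 0
p1 ⇒ p2 = 4 ⇒ 7 = 8
(p1 ⇒ p2) ⇔ p1 = 8 ⇔ 4 = 4
p2 ⇔ p1 = 7 ⇔ 4 = 4
(p2 ⇔ p1) ⇔ p2 = 4 ⇔ 7 = 4
((p1 ⇒ p2) ⇔ p1) ⇔ ((p2 ⇔ p1) ⇔ p2) = 4 ⇔ 4 = 8
¬p3 = ¬2 = 0
¬¬p3 = ¬0 = 8
¬¬p3 ⇒ p3 = 8 ⇒ 2 = 2
(((p1 ⇒ p2) ⇔ p1) ⇔ ((p2 ⇔ p1) ⇔ p2)) ⇒ (¬¬p3 ⇒ p3) = 8 ⇒ 2 = 2
¬((p2 + p2) ⇒ (p3 ⇔ p1)) ⇒ ((((p1 ⇒ p2) ⇔ p1) ⇔ ((p2 ⇔ p1) ⇔ p2)) ⇒ (¬¬p3 ⇒ p3)) = 0 ⇒ 2 = 8
p1 ⇔ p3 = 4 ⇔ 2 = 2
p2 ⇒ (p1 ⇔ p3) = 7 ⇒ 2 = 2
p2 + p3 = 7 + 2 = 7
p1 ⇒ p2 = 4 ⇒ 7 = 8
(p2 + p3) + (p1 ⇒ p2) = 7 + 8 = 8
(p2 ⇒ (p1 ⇔ p3)) ⇔ ((p2 + p3) + (p1 ⇒ p2)) = 2 ⇔ 8 = 2
(¬((p2 + p2) ⇒ (p3 ⇔ p1)) ⇒ ((((p1 ⇒ p2) ⇔ p1) ⇔ ((p2 ⇔ p1) ⇔ p2)) ⇒ (¬¬p3 ⇒ p3))) ⇒ ((p2 ⇒ (p1 ⇔ p3)) ⇔ ((p2 + p3) + (p1 ⇒ p2))) = 8 ⇒ 2 = 2
¬((¬((p2 + p2) ⇒ (p3 ⇔ p1)) ⇒ ((((p1 ⇒ p2) ⇔ p1) ⇔ ((p2 ⇔ p1) ⇔ p2)) ⇒ (¬¬p3 ⇒ p3))) ⇒ ((p2 ⇒ (p1 ⇔ p3)) ⇔ ((p2 + p3) + (p1 ⇒ p2)))) = ¬2 = 0

0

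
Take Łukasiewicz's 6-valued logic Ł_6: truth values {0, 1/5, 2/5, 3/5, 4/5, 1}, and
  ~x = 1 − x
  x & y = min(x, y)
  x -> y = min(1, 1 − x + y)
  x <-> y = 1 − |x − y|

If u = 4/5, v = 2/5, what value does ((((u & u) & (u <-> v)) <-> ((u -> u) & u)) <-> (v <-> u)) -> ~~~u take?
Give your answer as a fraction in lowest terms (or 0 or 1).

2/5

u & u = 4/5 & 4/5 = 4/5
u <-> v = 4/5 <-> 2/5 = 3/5
(u & u) & (u <-> v) = 4/5 & 3/5 = 3/5
u -> u = 4/5 -> 4/5 = 1
(u -> u) & u = 1 & 4/5 = 4/5
((u & u) & (u <-> v)) <-> ((u -> u) & u) = 3/5 <-> 4/5 = 4/5
v <-> u = 2/5 <-> 4/5 = 3/5
(((u & u) & (u <-> v)) <-> ((u -> u) & u)) <-> (v <-> u) = 4/5 <-> 3/5 = 4/5
~u = ~4/5 = 1/5
~~u = ~1/5 = 4/5
~~~u = ~4/5 = 1/5
((((u & u) & (u <-> v)) <-> ((u -> u) & u)) <-> (v <-> u)) -> ~~~u = 4/5 -> 1/5 = 2/5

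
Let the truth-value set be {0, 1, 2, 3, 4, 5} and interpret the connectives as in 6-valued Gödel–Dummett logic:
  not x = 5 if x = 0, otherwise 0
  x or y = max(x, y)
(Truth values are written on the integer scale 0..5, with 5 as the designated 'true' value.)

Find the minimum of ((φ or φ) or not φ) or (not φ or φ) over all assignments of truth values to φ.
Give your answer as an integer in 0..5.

Take φ = 1:
φ or φ = 1 or 1 = 1
not φ = not 1 = 0
(φ or φ) or not φ = 1 or 0 = 1
not φ = not 1 = 0
not φ or φ = 0 or 1 = 1
((φ or φ) or not φ) or (not φ or φ) = 1 or 1 = 1
No assignment yields a value below 1, so this is the minimum.

1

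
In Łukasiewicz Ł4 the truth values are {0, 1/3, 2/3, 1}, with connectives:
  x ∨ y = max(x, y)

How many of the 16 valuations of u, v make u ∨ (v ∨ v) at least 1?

7

u = 0, v = 0 ↦ 0  <
u = 0, v = 1/3 ↦ 1/3  <
u = 0, v = 2/3 ↦ 2/3  <
u = 0, v = 1 ↦ 1  ≥
u = 1/3, v = 0 ↦ 1/3  <
u = 1/3, v = 1/3 ↦ 1/3  <
u = 1/3, v = 2/3 ↦ 2/3  <
u = 1/3, v = 1 ↦ 1  ≥
u = 2/3, v = 0 ↦ 2/3  <
u = 2/3, v = 1/3 ↦ 2/3  <
u = 2/3, v = 2/3 ↦ 2/3  <
u = 2/3, v = 1 ↦ 1  ≥
u = 1, v = 0 ↦ 1  ≥
u = 1, v = 1/3 ↦ 1  ≥
u = 1, v = 2/3 ↦ 1  ≥
u = 1, v = 1 ↦ 1  ≥
So 7 of the 16 assignments meet the threshold.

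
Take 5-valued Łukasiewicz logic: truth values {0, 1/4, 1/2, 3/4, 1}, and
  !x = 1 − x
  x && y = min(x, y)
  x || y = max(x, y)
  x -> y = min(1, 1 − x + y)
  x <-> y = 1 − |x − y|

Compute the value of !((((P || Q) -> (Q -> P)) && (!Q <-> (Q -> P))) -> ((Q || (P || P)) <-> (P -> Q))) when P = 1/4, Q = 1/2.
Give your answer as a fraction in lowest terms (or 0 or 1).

P || Q = 1/4 || 1/2 = 1/2
Q -> P = 1/2 -> 1/4 = 3/4
(P || Q) -> (Q -> P) = 1/2 -> 3/4 = 1
!Q = !1/2 = 1/2
Q -> P = 1/2 -> 1/4 = 3/4
!Q <-> (Q -> P) = 1/2 <-> 3/4 = 3/4
((P || Q) -> (Q -> P)) && (!Q <-> (Q -> P)) = 1 && 3/4 = 3/4
P || P = 1/4 || 1/4 = 1/4
Q || (P || P) = 1/2 || 1/4 = 1/2
P -> Q = 1/4 -> 1/2 = 1
(Q || (P || P)) <-> (P -> Q) = 1/2 <-> 1 = 1/2
(((P || Q) -> (Q -> P)) && (!Q <-> (Q -> P))) -> ((Q || (P || P)) <-> (P -> Q)) = 3/4 -> 1/2 = 3/4
!((((P || Q) -> (Q -> P)) && (!Q <-> (Q -> P))) -> ((Q || (P || P)) <-> (P -> Q))) = !3/4 = 1/4

1/4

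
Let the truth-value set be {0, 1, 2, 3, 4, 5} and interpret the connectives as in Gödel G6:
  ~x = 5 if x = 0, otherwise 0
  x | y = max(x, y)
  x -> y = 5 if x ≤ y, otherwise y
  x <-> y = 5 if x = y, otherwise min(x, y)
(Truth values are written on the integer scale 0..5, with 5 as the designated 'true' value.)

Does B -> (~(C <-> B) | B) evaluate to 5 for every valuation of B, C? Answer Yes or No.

Yes

At B = 3, C = 4, for instance:
C <-> B = 4 <-> 3 = 3
~(C <-> B) = ~3 = 0
~(C <-> B) | B = 0 | 3 = 3
B -> (~(C <-> B) | B) = 3 -> 3 = 5
and checking the remaining 35 assignments likewise gives ≥ 5 in every case.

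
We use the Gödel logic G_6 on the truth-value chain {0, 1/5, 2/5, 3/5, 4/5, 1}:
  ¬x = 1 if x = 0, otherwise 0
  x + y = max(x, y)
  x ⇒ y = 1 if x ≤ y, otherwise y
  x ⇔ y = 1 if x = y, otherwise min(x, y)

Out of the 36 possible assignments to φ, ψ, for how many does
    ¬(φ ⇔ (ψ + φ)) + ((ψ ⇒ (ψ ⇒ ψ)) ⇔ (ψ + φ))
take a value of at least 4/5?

value 1: 15 assignments (counts)
value 4/5: 8 assignments (counts)
value 3/5: 6 assignments
value 2/5: 4 assignments
value 1/5: 2 assignments
value 0: 1 assignment
So 23 of the 36 assignments meet the threshold.

23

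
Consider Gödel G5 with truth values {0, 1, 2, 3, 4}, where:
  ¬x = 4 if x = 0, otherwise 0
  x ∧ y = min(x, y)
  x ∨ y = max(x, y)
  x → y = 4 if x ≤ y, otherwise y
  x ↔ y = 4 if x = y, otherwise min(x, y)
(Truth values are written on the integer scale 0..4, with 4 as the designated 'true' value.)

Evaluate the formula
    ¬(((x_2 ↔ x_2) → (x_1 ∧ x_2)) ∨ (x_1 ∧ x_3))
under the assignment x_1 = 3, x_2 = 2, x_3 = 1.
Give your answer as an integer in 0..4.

x_2 ↔ x_2 = 2 ↔ 2 = 4
x_1 ∧ x_2 = 3 ∧ 2 = 2
(x_2 ↔ x_2) → (x_1 ∧ x_2) = 4 → 2 = 2
x_1 ∧ x_3 = 3 ∧ 1 = 1
((x_2 ↔ x_2) → (x_1 ∧ x_2)) ∨ (x_1 ∧ x_3) = 2 ∨ 1 = 2
¬(((x_2 ↔ x_2) → (x_1 ∧ x_2)) ∨ (x_1 ∧ x_3)) = ¬2 = 0

0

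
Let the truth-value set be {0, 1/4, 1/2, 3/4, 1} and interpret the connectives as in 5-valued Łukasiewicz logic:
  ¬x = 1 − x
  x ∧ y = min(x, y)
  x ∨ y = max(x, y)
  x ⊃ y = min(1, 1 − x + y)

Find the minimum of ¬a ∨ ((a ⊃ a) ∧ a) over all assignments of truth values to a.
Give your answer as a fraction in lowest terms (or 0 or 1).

1/2

Take a = 1/2:
¬a = ¬1/2 = 1/2
a ⊃ a = 1/2 ⊃ 1/2 = 1
(a ⊃ a) ∧ a = 1 ∧ 1/2 = 1/2
¬a ∨ ((a ⊃ a) ∧ a) = 1/2 ∨ 1/2 = 1/2
No assignment yields a value below 1/2, so this is the minimum.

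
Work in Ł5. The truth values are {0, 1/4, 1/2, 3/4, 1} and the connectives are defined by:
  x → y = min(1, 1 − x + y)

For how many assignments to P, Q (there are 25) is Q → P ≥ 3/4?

value 1: 15 assignments (counts)
value 3/4: 4 assignments (counts)
value 1/2: 3 assignments
value 1/4: 2 assignments
value 0: 1 assignment
So 19 of the 25 assignments meet the threshold.

19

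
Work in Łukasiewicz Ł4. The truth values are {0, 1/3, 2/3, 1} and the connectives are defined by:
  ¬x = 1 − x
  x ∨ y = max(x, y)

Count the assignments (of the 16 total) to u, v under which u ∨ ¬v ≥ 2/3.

12

u = 0, v = 0 ↦ 1  ≥
u = 0, v = 1/3 ↦ 2/3  ≥
u = 0, v = 2/3 ↦ 1/3  <
u = 0, v = 1 ↦ 0  <
u = 1/3, v = 0 ↦ 1  ≥
u = 1/3, v = 1/3 ↦ 2/3  ≥
u = 1/3, v = 2/3 ↦ 1/3  <
u = 1/3, v = 1 ↦ 1/3  <
u = 2/3, v = 0 ↦ 1  ≥
u = 2/3, v = 1/3 ↦ 2/3  ≥
u = 2/3, v = 2/3 ↦ 2/3  ≥
u = 2/3, v = 1 ↦ 2/3  ≥
u = 1, v = 0 ↦ 1  ≥
u = 1, v = 1/3 ↦ 1  ≥
u = 1, v = 2/3 ↦ 1  ≥
u = 1, v = 1 ↦ 1  ≥
So 12 of the 16 assignments meet the threshold.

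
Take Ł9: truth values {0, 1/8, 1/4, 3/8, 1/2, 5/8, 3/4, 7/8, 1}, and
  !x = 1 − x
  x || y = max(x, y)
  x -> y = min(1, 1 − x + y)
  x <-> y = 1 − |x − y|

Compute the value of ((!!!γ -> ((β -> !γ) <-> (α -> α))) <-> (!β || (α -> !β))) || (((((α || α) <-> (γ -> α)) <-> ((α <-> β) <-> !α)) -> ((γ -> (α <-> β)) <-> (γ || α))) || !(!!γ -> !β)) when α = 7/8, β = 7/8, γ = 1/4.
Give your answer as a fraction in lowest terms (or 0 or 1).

!γ = !1/4 = 3/4
!!γ = !3/4 = 1/4
!!!γ = !1/4 = 3/4
!γ = !1/4 = 3/4
β -> !γ = 7/8 -> 3/4 = 7/8
α -> α = 7/8 -> 7/8 = 1
(β -> !γ) <-> (α -> α) = 7/8 <-> 1 = 7/8
!!!γ -> ((β -> !γ) <-> (α -> α)) = 3/4 -> 7/8 = 1
!β = !7/8 = 1/8
!β = !7/8 = 1/8
α -> !β = 7/8 -> 1/8 = 1/4
!β || (α -> !β) = 1/8 || 1/4 = 1/4
(!!!γ -> ((β -> !γ) <-> (α -> α))) <-> (!β || (α -> !β)) = 1 <-> 1/4 = 1/4
α || α = 7/8 || 7/8 = 7/8
γ -> α = 1/4 -> 7/8 = 1
(α || α) <-> (γ -> α) = 7/8 <-> 1 = 7/8
α <-> β = 7/8 <-> 7/8 = 1
!α = !7/8 = 1/8
(α <-> β) <-> !α = 1 <-> 1/8 = 1/8
((α || α) <-> (γ -> α)) <-> ((α <-> β) <-> !α) = 7/8 <-> 1/8 = 1/4
α <-> β = 7/8 <-> 7/8 = 1
γ -> (α <-> β) = 1/4 -> 1 = 1
γ || α = 1/4 || 7/8 = 7/8
(γ -> (α <-> β)) <-> (γ || α) = 1 <-> 7/8 = 7/8
(((α || α) <-> (γ -> α)) <-> ((α <-> β) <-> !α)) -> ((γ -> (α <-> β)) <-> (γ || α)) = 1/4 -> 7/8 = 1
!γ = !1/4 = 3/4
!!γ = !3/4 = 1/4
!β = !7/8 = 1/8
!!γ -> !β = 1/4 -> 1/8 = 7/8
!(!!γ -> !β) = !7/8 = 1/8
((((α || α) <-> (γ -> α)) <-> ((α <-> β) <-> !α)) -> ((γ -> (α <-> β)) <-> (γ || α))) || !(!!γ -> !β) = 1 || 1/8 = 1
((!!!γ -> ((β -> !γ) <-> (α -> α))) <-> (!β || (α -> !β))) || (((((α || α) <-> (γ -> α)) <-> ((α <-> β) <-> !α)) -> ((γ -> (α <-> β)) <-> (γ || α))) || !(!!γ -> !β)) = 1/4 || 1 = 1

1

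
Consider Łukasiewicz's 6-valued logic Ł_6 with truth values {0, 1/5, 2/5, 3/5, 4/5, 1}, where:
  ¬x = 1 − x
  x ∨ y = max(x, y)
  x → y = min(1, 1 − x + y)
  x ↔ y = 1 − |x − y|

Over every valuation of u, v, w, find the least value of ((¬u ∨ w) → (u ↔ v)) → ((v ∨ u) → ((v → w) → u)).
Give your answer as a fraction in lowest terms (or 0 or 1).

Take u = 1/5, v = 2/5, w = 2/5:
¬u = ¬1/5 = 4/5
¬u ∨ w = 4/5 ∨ 2/5 = 4/5
u ↔ v = 1/5 ↔ 2/5 = 4/5
(¬u ∨ w) → (u ↔ v) = 4/5 → 4/5 = 1
v ∨ u = 2/5 ∨ 1/5 = 2/5
v → w = 2/5 → 2/5 = 1
(v → w) → u = 1 → 1/5 = 1/5
(v ∨ u) → ((v → w) → u) = 2/5 → 1/5 = 4/5
((¬u ∨ w) → (u ↔ v)) → ((v ∨ u) → ((v → w) → u)) = 1 → 4/5 = 4/5
No assignment yields a value below 4/5, so this is the minimum.

4/5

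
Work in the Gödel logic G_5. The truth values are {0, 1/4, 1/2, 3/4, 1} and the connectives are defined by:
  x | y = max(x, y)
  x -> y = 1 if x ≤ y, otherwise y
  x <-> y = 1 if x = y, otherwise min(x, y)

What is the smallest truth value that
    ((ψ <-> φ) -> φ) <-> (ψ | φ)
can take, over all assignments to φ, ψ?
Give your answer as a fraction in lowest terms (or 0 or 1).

Take φ = 0, ψ = 1/4:
ψ <-> φ = 1/4 <-> 0 = 0
(ψ <-> φ) -> φ = 0 -> 0 = 1
ψ | φ = 1/4 | 0 = 1/4
((ψ <-> φ) -> φ) <-> (ψ | φ) = 1 <-> 1/4 = 1/4
No assignment yields a value below 1/4, so this is the minimum.

1/4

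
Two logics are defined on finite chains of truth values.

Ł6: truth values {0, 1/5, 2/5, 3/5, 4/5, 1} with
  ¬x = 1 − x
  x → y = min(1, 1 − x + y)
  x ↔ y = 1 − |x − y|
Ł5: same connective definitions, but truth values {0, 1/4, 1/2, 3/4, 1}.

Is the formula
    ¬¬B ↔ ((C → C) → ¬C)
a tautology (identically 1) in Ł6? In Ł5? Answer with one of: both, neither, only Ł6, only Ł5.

In Ł6: at B = 0, C = 0 the value is 0 — not a tautology.
In Ł5: at B = 0, C = 0 the value is 0 — not a tautology.

neither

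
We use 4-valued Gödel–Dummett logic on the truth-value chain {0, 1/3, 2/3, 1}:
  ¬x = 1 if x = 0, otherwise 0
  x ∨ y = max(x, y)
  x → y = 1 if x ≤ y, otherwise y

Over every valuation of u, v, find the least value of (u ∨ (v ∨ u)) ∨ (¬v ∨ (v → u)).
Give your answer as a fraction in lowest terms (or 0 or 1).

1/3

Take u = 0, v = 1/3:
v ∨ u = 1/3 ∨ 0 = 1/3
u ∨ (v ∨ u) = 0 ∨ 1/3 = 1/3
¬v = ¬1/3 = 0
v → u = 1/3 → 0 = 0
¬v ∨ (v → u) = 0 ∨ 0 = 0
(u ∨ (v ∨ u)) ∨ (¬v ∨ (v → u)) = 1/3 ∨ 0 = 1/3
No assignment yields a value below 1/3, so this is the minimum.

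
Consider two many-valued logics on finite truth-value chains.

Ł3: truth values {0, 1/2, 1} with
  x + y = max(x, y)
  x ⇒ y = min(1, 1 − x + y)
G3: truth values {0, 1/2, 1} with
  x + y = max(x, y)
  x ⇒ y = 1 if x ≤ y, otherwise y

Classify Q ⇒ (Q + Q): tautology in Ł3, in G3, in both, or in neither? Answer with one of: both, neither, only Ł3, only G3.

both

In Ł3: every assignment gives 1 — tautology.
In G3: every assignment gives 1 — tautology.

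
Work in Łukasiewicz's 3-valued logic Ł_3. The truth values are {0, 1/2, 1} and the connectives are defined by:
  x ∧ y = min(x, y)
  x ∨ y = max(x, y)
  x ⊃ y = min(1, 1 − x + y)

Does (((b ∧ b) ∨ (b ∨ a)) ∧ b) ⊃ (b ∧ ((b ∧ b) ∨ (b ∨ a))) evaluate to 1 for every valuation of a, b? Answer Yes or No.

Yes

a = 0, b = 0 ↦ 1
a = 0, b = 1/2 ↦ 1
a = 0, b = 1 ↦ 1
a = 1/2, b = 0 ↦ 1
a = 1/2, b = 1/2 ↦ 1
a = 1/2, b = 1 ↦ 1
a = 1, b = 0 ↦ 1
a = 1, b = 1/2 ↦ 1
a = 1, b = 1 ↦ 1
Every assignment gives a value ≥ 1.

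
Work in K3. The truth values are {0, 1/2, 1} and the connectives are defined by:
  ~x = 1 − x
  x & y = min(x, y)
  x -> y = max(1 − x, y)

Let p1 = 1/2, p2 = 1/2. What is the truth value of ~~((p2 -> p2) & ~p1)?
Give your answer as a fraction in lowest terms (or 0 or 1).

p2 -> p2 = 1/2 -> 1/2 = 1/2
~p1 = ~1/2 = 1/2
(p2 -> p2) & ~p1 = 1/2 & 1/2 = 1/2
~((p2 -> p2) & ~p1) = ~1/2 = 1/2
~~((p2 -> p2) & ~p1) = ~1/2 = 1/2

1/2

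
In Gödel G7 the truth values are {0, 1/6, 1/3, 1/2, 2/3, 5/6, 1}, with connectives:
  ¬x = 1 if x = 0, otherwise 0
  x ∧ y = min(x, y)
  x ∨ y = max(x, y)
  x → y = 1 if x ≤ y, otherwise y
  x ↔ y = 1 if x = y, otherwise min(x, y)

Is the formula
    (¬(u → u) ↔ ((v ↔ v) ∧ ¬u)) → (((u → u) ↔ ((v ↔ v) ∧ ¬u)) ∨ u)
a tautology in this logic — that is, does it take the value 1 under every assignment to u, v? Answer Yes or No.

No

Counterexample: take u = 1/6, v = 0.
u → u = 1/6 → 1/6 = 1
¬(u → u) = ¬1 = 0
v ↔ v = 0 ↔ 0 = 1
¬u = ¬1/6 = 0
(v ↔ v) ∧ ¬u = 1 ∧ 0 = 0
¬(u → u) ↔ ((v ↔ v) ∧ ¬u) = 0 ↔ 0 = 1
u → u = 1/6 → 1/6 = 1
v ↔ v = 0 ↔ 0 = 1
¬u = ¬1/6 = 0
(v ↔ v) ∧ ¬u = 1 ∧ 0 = 0
(u → u) ↔ ((v ↔ v) ∧ ¬u) = 1 ↔ 0 = 0
((u → u) ↔ ((v ↔ v) ∧ ¬u)) ∨ u = 0 ∨ 1/6 = 1/6
(¬(u → u) ↔ ((v ↔ v) ∧ ¬u)) → (((u → u) ↔ ((v ↔ v) ∧ ¬u)) ∨ u) = 1 → 1/6 = 1/6
This gives 1/6 ≠ 1.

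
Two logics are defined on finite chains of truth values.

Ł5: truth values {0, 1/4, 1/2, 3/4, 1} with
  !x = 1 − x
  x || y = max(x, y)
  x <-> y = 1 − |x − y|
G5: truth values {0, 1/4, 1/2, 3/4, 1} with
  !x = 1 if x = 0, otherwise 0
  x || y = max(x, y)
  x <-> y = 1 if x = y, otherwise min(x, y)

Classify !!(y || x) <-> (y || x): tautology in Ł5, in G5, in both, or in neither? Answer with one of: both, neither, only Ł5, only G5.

In Ł5: every assignment gives 1 — tautology.
In G5: at x = 0, y = 1/4 the value is 1/4 — not a tautology.

only Ł5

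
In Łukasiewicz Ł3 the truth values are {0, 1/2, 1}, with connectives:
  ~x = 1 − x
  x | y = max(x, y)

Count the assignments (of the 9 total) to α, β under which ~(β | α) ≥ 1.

α = 0, β = 0 ↦ 1  ≥
α = 0, β = 1/2 ↦ 1/2  <
α = 0, β = 1 ↦ 0  <
α = 1/2, β = 0 ↦ 1/2  <
α = 1/2, β = 1/2 ↦ 1/2  <
α = 1/2, β = 1 ↦ 0  <
α = 1, β = 0 ↦ 0  <
α = 1, β = 1/2 ↦ 0  <
α = 1, β = 1 ↦ 0  <
So 1 of the 9 assignments meets the threshold.

1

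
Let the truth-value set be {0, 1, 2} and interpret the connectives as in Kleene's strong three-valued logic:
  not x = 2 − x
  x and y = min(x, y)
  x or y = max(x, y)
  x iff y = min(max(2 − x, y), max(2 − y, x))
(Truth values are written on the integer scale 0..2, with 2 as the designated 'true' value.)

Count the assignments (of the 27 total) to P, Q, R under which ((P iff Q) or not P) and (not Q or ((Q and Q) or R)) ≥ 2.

10

value 2: 10 assignments (counts)
value 1: 14 assignments
value 0: 3 assignments
So 10 of the 27 assignments meet the threshold.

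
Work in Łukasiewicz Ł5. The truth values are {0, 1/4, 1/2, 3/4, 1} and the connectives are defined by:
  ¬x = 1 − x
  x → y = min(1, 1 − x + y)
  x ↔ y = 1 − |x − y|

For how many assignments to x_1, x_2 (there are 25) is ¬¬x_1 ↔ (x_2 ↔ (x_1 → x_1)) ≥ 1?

value 1: 5 assignments (counts)
value 3/4: 8 assignments
value 1/2: 6 assignments
value 1/4: 4 assignments
value 0: 2 assignments
So 5 of the 25 assignments meet the threshold.

5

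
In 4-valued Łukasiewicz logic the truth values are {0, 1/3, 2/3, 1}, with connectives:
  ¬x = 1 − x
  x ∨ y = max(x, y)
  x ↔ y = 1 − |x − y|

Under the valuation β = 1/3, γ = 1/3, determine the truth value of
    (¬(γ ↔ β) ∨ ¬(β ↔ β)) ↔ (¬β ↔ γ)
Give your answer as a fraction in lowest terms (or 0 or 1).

1/3

γ ↔ β = 1/3 ↔ 1/3 = 1
¬(γ ↔ β) = ¬1 = 0
β ↔ β = 1/3 ↔ 1/3 = 1
¬(β ↔ β) = ¬1 = 0
¬(γ ↔ β) ∨ ¬(β ↔ β) = 0 ∨ 0 = 0
¬β = ¬1/3 = 2/3
¬β ↔ γ = 2/3 ↔ 1/3 = 2/3
(¬(γ ↔ β) ∨ ¬(β ↔ β)) ↔ (¬β ↔ γ) = 0 ↔ 2/3 = 1/3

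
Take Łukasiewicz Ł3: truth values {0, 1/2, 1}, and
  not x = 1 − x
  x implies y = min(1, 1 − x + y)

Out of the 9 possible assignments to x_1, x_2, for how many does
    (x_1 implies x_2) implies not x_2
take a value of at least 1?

x_1 = 0, x_2 = 0 ↦ 1  ≥
x_1 = 0, x_2 = 1/2 ↦ 1/2  <
x_1 = 0, x_2 = 1 ↦ 0  <
x_1 = 1/2, x_2 = 0 ↦ 1  ≥
x_1 = 1/2, x_2 = 1/2 ↦ 1/2  <
x_1 = 1/2, x_2 = 1 ↦ 0  <
x_1 = 1, x_2 = 0 ↦ 1  ≥
x_1 = 1, x_2 = 1/2 ↦ 1  ≥
x_1 = 1, x_2 = 1 ↦ 0  <
So 4 of the 9 assignments meet the threshold.

4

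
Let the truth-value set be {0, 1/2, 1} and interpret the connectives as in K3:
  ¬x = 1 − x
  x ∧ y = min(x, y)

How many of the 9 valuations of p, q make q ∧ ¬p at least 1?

p = 0, q = 0 ↦ 0  <
p = 0, q = 1/2 ↦ 1/2  <
p = 0, q = 1 ↦ 1  ≥
p = 1/2, q = 0 ↦ 0  <
p = 1/2, q = 1/2 ↦ 1/2  <
p = 1/2, q = 1 ↦ 1/2  <
p = 1, q = 0 ↦ 0  <
p = 1, q = 1/2 ↦ 0  <
p = 1, q = 1 ↦ 0  <
So 1 of the 9 assignments meets the threshold.

1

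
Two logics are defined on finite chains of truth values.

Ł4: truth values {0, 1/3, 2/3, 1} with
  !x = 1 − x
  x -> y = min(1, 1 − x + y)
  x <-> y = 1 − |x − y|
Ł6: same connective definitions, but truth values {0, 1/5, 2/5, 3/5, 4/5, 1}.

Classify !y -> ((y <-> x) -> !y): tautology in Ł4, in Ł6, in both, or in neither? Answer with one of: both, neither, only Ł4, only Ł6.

both

In Ł4: every assignment gives 1 — tautology.
In Ł6: every assignment gives 1 — tautology.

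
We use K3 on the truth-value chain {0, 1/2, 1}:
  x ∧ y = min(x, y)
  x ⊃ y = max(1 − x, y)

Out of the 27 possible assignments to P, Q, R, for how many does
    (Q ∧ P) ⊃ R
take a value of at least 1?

19

value 1: 19 assignments (counts)
value 1/2: 7 assignments
value 0: 1 assignment
So 19 of the 27 assignments meet the threshold.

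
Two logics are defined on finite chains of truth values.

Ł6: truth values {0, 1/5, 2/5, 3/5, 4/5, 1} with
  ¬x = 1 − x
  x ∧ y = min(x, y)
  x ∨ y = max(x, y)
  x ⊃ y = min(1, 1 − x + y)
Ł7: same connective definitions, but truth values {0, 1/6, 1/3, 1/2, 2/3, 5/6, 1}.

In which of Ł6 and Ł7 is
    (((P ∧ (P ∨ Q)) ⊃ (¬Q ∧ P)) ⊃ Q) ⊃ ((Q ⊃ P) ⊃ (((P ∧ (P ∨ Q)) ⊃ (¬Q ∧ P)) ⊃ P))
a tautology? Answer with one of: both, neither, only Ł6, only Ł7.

both

In Ł6: every assignment gives 1 — tautology.
In Ł7: every assignment gives 1 — tautology.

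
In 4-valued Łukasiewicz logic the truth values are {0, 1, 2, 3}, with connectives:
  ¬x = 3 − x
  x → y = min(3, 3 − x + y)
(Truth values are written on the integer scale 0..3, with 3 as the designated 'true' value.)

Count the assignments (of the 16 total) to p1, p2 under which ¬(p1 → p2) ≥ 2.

p1 = 0, p2 = 0 ↦ 0  <
p1 = 0, p2 = 1 ↦ 0  <
p1 = 0, p2 = 2 ↦ 0  <
p1 = 0, p2 = 3 ↦ 0  <
p1 = 1, p2 = 0 ↦ 1  <
p1 = 1, p2 = 1 ↦ 0  <
p1 = 1, p2 = 2 ↦ 0  <
p1 = 1, p2 = 3 ↦ 0  <
p1 = 2, p2 = 0 ↦ 2  ≥
p1 = 2, p2 = 1 ↦ 1  <
p1 = 2, p2 = 2 ↦ 0  <
p1 = 2, p2 = 3 ↦ 0  <
p1 = 3, p2 = 0 ↦ 3  ≥
p1 = 3, p2 = 1 ↦ 2  ≥
p1 = 3, p2 = 2 ↦ 1  <
p1 = 3, p2 = 3 ↦ 0  <
So 3 of the 16 assignments meet the threshold.

3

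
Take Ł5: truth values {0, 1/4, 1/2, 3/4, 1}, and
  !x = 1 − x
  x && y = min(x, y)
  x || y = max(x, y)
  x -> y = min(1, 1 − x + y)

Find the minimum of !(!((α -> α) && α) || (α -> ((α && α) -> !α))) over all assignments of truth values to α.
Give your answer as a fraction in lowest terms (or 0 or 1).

0

Take α = 0:
α -> α = 0 -> 0 = 1
(α -> α) && α = 1 && 0 = 0
!((α -> α) && α) = !0 = 1
α && α = 0 && 0 = 0
!α = !0 = 1
(α && α) -> !α = 0 -> 1 = 1
α -> ((α && α) -> !α) = 0 -> 1 = 1
!((α -> α) && α) || (α -> ((α && α) -> !α)) = 1 || 1 = 1
!(!((α -> α) && α) || (α -> ((α && α) -> !α))) = !1 = 0
No assignment yields a value below 0, so this is the minimum.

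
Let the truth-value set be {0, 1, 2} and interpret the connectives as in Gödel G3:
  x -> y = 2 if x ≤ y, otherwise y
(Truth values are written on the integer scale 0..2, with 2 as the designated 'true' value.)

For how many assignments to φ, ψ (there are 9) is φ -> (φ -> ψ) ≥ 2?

6

φ = 0, ψ = 0 ↦ 2  ≥
φ = 0, ψ = 1 ↦ 2  ≥
φ = 0, ψ = 2 ↦ 2  ≥
φ = 1, ψ = 0 ↦ 0  <
φ = 1, ψ = 1 ↦ 2  ≥
φ = 1, ψ = 2 ↦ 2  ≥
φ = 2, ψ = 0 ↦ 0  <
φ = 2, ψ = 1 ↦ 1  <
φ = 2, ψ = 2 ↦ 2  ≥
So 6 of the 9 assignments meet the threshold.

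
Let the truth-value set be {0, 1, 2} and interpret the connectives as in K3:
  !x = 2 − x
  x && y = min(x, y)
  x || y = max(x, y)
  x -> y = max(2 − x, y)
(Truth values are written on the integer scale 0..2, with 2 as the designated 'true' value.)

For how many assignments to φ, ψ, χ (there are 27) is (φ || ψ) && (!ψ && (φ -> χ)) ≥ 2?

value 2: 1 assignment (counts)
value 1: 12 assignments
value 0: 14 assignments
So 1 of the 27 assignments meets the threshold.

1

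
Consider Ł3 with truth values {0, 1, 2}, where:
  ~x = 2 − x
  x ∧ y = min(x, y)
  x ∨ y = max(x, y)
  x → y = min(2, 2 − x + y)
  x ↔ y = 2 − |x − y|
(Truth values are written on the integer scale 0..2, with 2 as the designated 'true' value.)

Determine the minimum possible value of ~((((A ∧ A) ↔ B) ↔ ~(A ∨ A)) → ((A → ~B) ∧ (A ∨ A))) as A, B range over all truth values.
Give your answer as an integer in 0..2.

Take A = 0, B = 2:
A ∧ A = 0 ∧ 0 = 0
(A ∧ A) ↔ B = 0 ↔ 2 = 0
A ∨ A = 0 ∨ 0 = 0
~(A ∨ A) = ~0 = 2
((A ∧ A) ↔ B) ↔ ~(A ∨ A) = 0 ↔ 2 = 0
~B = ~2 = 0
A → ~B = 0 → 0 = 2
A ∨ A = 0 ∨ 0 = 0
(A → ~B) ∧ (A ∨ A) = 2 ∧ 0 = 0
(((A ∧ A) ↔ B) ↔ ~(A ∨ A)) → ((A → ~B) ∧ (A ∨ A)) = 0 → 0 = 2
~((((A ∧ A) ↔ B) ↔ ~(A ∨ A)) → ((A → ~B) ∧ (A ∨ A))) = ~2 = 0
No assignment yields a value below 0, so this is the minimum.

0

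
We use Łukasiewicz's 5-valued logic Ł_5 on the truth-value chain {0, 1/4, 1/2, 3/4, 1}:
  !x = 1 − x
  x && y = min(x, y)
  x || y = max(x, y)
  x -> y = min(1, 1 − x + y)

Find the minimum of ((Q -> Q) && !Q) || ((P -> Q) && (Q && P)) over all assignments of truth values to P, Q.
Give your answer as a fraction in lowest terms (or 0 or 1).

0

Take P = 0, Q = 1:
Q -> Q = 1 -> 1 = 1
!Q = !1 = 0
(Q -> Q) && !Q = 1 && 0 = 0
P -> Q = 0 -> 1 = 1
Q && P = 1 && 0 = 0
(P -> Q) && (Q && P) = 1 && 0 = 0
((Q -> Q) && !Q) || ((P -> Q) && (Q && P)) = 0 || 0 = 0
No assignment yields a value below 0, so this is the minimum.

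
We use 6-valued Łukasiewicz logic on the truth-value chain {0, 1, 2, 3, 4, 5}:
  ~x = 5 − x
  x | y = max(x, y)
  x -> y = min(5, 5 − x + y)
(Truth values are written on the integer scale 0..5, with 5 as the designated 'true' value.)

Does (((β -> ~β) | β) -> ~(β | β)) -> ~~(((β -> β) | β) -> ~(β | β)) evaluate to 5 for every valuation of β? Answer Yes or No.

No

Counterexample: take β = 3.
~β = ~3 = 2
β -> ~β = 3 -> 2 = 4
(β -> ~β) | β = 4 | 3 = 4
β | β = 3 | 3 = 3
~(β | β) = ~3 = 2
((β -> ~β) | β) -> ~(β | β) = 4 -> 2 = 3
β -> β = 3 -> 3 = 5
(β -> β) | β = 5 | 3 = 5
β | β = 3 | 3 = 3
~(β | β) = ~3 = 2
((β -> β) | β) -> ~(β | β) = 5 -> 2 = 2
~(((β -> β) | β) -> ~(β | β)) = ~2 = 3
~~(((β -> β) | β) -> ~(β | β)) = ~3 = 2
(((β -> ~β) | β) -> ~(β | β)) -> ~~(((β -> β) | β) -> ~(β | β)) = 3 -> 2 = 4
This gives 4 ≠ 5.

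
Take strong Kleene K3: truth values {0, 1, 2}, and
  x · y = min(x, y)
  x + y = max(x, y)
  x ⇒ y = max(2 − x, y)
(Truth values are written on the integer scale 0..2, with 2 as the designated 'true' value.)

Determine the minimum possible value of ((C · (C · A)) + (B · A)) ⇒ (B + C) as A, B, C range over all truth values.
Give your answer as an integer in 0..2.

1

Take A = 1, B = 0, C = 1:
C · A = 1 · 1 = 1
C · (C · A) = 1 · 1 = 1
B · A = 0 · 1 = 0
(C · (C · A)) + (B · A) = 1 + 0 = 1
B + C = 0 + 1 = 1
((C · (C · A)) + (B · A)) ⇒ (B + C) = 1 ⇒ 1 = 1
No assignment yields a value below 1, so this is the minimum.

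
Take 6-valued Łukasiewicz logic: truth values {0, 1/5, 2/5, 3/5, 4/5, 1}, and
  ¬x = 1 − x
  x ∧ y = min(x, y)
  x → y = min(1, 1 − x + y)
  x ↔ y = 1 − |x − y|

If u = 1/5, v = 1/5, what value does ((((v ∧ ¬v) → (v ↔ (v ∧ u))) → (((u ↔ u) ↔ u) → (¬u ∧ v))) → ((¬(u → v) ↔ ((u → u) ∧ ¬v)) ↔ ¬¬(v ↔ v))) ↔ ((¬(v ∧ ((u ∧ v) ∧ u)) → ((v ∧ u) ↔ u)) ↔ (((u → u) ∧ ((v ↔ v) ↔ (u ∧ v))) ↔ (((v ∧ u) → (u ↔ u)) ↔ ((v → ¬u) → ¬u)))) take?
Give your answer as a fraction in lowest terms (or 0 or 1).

4/5

¬v = ¬1/5 = 4/5
v ∧ ¬v = 1/5 ∧ 4/5 = 1/5
v ∧ u = 1/5 ∧ 1/5 = 1/5
v ↔ (v ∧ u) = 1/5 ↔ 1/5 = 1
(v ∧ ¬v) → (v ↔ (v ∧ u)) = 1/5 → 1 = 1
u ↔ u = 1/5 ↔ 1/5 = 1
(u ↔ u) ↔ u = 1 ↔ 1/5 = 1/5
¬u = ¬1/5 = 4/5
¬u ∧ v = 4/5 ∧ 1/5 = 1/5
((u ↔ u) ↔ u) → (¬u ∧ v) = 1/5 → 1/5 = 1
((v ∧ ¬v) → (v ↔ (v ∧ u))) → (((u ↔ u) ↔ u) → (¬u ∧ v)) = 1 → 1 = 1
u → v = 1/5 → 1/5 = 1
¬(u → v) = ¬1 = 0
u → u = 1/5 → 1/5 = 1
¬v = ¬1/5 = 4/5
(u → u) ∧ ¬v = 1 ∧ 4/5 = 4/5
¬(u → v) ↔ ((u → u) ∧ ¬v) = 0 ↔ 4/5 = 1/5
v ↔ v = 1/5 ↔ 1/5 = 1
¬(v ↔ v) = ¬1 = 0
¬¬(v ↔ v) = ¬0 = 1
(¬(u → v) ↔ ((u → u) ∧ ¬v)) ↔ ¬¬(v ↔ v) = 1/5 ↔ 1 = 1/5
(((v ∧ ¬v) → (v ↔ (v ∧ u))) → (((u ↔ u) ↔ u) → (¬u ∧ v))) → ((¬(u → v) ↔ ((u → u) ∧ ¬v)) ↔ ¬¬(v ↔ v)) = 1 → 1/5 = 1/5
u ∧ v = 1/5 ∧ 1/5 = 1/5
(u ∧ v) ∧ u = 1/5 ∧ 1/5 = 1/5
v ∧ ((u ∧ v) ∧ u) = 1/5 ∧ 1/5 = 1/5
¬(v ∧ ((u ∧ v) ∧ u)) = ¬1/5 = 4/5
v ∧ u = 1/5 ∧ 1/5 = 1/5
(v ∧ u) ↔ u = 1/5 ↔ 1/5 = 1
¬(v ∧ ((u ∧ v) ∧ u)) → ((v ∧ u) ↔ u) = 4/5 → 1 = 1
u → u = 1/5 → 1/5 = 1
v ↔ v = 1/5 ↔ 1/5 = 1
u ∧ v = 1/5 ∧ 1/5 = 1/5
(v ↔ v) ↔ (u ∧ v) = 1 ↔ 1/5 = 1/5
(u → u) ∧ ((v ↔ v) ↔ (u ∧ v)) = 1 ∧ 1/5 = 1/5
v ∧ u = 1/5 ∧ 1/5 = 1/5
u ↔ u = 1/5 ↔ 1/5 = 1
(v ∧ u) → (u ↔ u) = 1/5 → 1 = 1
¬u = ¬1/5 = 4/5
v → ¬u = 1/5 → 4/5 = 1
¬u = ¬1/5 = 4/5
(v → ¬u) → ¬u = 1 → 4/5 = 4/5
((v ∧ u) → (u ↔ u)) ↔ ((v → ¬u) → ¬u) = 1 ↔ 4/5 = 4/5
((u → u) ∧ ((v ↔ v) ↔ (u ∧ v))) ↔ (((v ∧ u) → (u ↔ u)) ↔ ((v → ¬u) → ¬u)) = 1/5 ↔ 4/5 = 2/5
(¬(v ∧ ((u ∧ v) ∧ u)) → ((v ∧ u) ↔ u)) ↔ (((u → u) ∧ ((v ↔ v) ↔ (u ∧ v))) ↔ (((v ∧ u) → (u ↔ u)) ↔ ((v → ¬u) → ¬u))) = 1 ↔ 2/5 = 2/5
((((v ∧ ¬v) → (v ↔ (v ∧ u))) → (((u ↔ u) ↔ u) → (¬u ∧ v))) → ((¬(u → v) ↔ ((u → u) ∧ ¬v)) ↔ ¬¬(v ↔ v))) ↔ ((¬(v ∧ ((u ∧ v) ∧ u)) → ((v ∧ u) ↔ u)) ↔ (((u → u) ∧ ((v ↔ v) ↔ (u ∧ v))) ↔ (((v ∧ u) → (u ↔ u)) ↔ ((v → ¬u) → ¬u)))) = 1/5 ↔ 2/5 = 4/5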